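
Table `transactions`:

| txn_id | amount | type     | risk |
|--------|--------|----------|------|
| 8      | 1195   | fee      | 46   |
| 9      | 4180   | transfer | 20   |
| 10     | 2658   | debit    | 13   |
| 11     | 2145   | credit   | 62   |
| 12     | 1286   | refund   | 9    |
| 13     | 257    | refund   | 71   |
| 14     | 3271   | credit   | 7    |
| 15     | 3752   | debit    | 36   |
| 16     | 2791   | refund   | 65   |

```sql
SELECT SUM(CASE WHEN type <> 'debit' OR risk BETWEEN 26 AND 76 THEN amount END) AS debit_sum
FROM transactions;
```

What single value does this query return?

18877

txn_id=8: ✓ → 1195
txn_id=9: ✓ → 4180
txn_id=10: ✗
txn_id=11: ✓ → 2145
txn_id=12: ✓ → 1286
txn_id=13: ✓ → 257
txn_id=14: ✓ → 3271
txn_id=15: ✓ → 3752
txn_id=16: ✓ → 2791
debit_sum = 1195 + 4180 + 2145 + 1286 + 257 + 3271 + 3752 + 2791 = 18877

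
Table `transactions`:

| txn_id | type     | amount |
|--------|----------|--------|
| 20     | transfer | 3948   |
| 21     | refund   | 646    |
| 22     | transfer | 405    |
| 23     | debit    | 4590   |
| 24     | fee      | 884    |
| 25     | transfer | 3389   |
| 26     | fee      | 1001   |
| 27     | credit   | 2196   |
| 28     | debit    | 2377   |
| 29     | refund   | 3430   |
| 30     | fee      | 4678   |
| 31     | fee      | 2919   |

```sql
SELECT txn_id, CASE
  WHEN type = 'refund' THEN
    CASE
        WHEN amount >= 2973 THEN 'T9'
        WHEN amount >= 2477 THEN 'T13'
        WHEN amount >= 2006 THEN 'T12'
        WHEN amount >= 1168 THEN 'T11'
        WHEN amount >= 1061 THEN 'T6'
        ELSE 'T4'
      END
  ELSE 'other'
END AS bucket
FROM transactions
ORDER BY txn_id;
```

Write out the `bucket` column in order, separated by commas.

txn_id=20: type='transfer' → outer ELSE → other
txn_id=21: type='refund' → inner[ELSE] → T4
txn_id=22: type='transfer' → outer ELSE → other
txn_id=23: type='debit' → outer ELSE → other
txn_id=24: type='fee' → outer ELSE → other
txn_id=25: type='transfer' → outer ELSE → other
txn_id=26: type='fee' → outer ELSE → other
txn_id=27: type='credit' → outer ELSE → other
txn_id=28: type='debit' → outer ELSE → other
txn_id=29: type='refund' → inner[amount >= 2973] → T9
txn_id=30: type='fee' → outer ELSE → other
txn_id=31: type='fee' → outer ELSE → other

other, T4, other, other, other, other, other, other, other, T9, other, other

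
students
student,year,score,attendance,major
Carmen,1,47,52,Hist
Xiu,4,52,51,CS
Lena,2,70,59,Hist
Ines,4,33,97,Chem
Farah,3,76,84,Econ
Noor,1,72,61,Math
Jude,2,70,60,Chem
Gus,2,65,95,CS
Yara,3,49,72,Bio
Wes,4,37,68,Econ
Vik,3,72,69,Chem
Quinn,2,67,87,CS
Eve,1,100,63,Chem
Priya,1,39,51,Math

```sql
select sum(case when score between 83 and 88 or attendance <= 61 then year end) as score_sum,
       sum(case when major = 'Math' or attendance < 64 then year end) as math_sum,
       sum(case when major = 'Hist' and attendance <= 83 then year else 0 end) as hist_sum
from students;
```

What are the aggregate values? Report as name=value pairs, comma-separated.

[score_sum: score between 83 and 88 or attendance <= 61]
student=Carmen: ✓ → 1
student=Xiu: ✓ → 4
student=Lena: ✓ → 2
student=Ines: ✗
student=Farah: ✗
student=Noor: ✓ → 1
student=Jude: ✓ → 2
student=Gus: ✗
student=Yara: ✗
student=Wes: ✗
student=Vik: ✗
student=Quinn: ✗
student=Eve: ✗
student=Priya: ✓ → 1
score_sum = 1 + 4 + 2 + 1 + 2 + 1 = 11
—
[math_sum: major = 'Math' or attendance < 64]
student=Carmen: ✓ → 1
student=Xiu: ✓ → 4
student=Lena: ✓ → 2
student=Ines: ✗
student=Farah: ✗
student=Noor: ✓ → 1
student=Jude: ✓ → 2
student=Gus: ✗
student=Yara: ✗
student=Wes: ✗
student=Vik: ✗
student=Quinn: ✗
student=Eve: ✓ → 1
student=Priya: ✓ → 1
math_sum = 1 + 4 + 2 + 1 + 2 + 1 + 1 = 12
—
[hist_sum: major = 'Hist' and attendance <= 83]
student=Carmen: ✓ → 1
student=Xiu: ✗
student=Lena: ✓ → 2
student=Ines: ✗
student=Farah: ✗
student=Noor: ✗
student=Jude: ✗
student=Gus: ✗
student=Yara: ✗
student=Wes: ✗
student=Vik: ✗
student=Quinn: ✗
student=Eve: ✗
student=Priya: ✗
hist_sum = 1 + 2 = 3

score_sum=11, math_sum=12, hist_sum=3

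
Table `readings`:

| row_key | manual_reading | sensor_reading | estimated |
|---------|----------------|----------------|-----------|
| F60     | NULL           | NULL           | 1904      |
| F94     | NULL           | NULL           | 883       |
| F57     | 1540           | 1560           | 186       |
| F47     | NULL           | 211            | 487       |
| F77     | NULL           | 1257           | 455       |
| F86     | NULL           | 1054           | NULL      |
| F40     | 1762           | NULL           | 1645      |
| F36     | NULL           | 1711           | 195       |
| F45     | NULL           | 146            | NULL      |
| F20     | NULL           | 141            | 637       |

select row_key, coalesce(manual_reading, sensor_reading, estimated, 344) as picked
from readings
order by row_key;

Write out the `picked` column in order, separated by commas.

141, 1711, 1762, 146, 211, 1540, 1904, 1257, 1054, 883

row_key=F20: manual_reading=NULL, sensor_reading=141 → 141
row_key=F36: manual_reading=NULL, sensor_reading=1711 → 1711
row_key=F40: manual_reading=1762 → 1762
row_key=F45: manual_reading=NULL, sensor_reading=146 → 146
row_key=F47: manual_reading=NULL, sensor_reading=211 → 211
row_key=F57: manual_reading=1540 → 1540
row_key=F60: manual_reading=NULL, sensor_reading=NULL, estimated=1904 → 1904
row_key=F77: manual_reading=NULL, sensor_reading=1257 → 1257
row_key=F86: manual_reading=NULL, sensor_reading=1054 → 1054
row_key=F94: manual_reading=NULL, sensor_reading=NULL, estimated=883 → 883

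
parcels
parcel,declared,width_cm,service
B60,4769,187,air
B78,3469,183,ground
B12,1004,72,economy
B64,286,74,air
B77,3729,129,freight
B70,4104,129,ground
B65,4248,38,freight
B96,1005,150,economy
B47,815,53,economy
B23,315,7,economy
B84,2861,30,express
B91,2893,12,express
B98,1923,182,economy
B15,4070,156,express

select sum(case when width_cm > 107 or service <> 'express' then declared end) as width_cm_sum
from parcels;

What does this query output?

parcel=B60: ✓ → 4769
parcel=B78: ✓ → 3469
parcel=B12: ✓ → 1004
parcel=B64: ✓ → 286
parcel=B77: ✓ → 3729
parcel=B70: ✓ → 4104
parcel=B65: ✓ → 4248
parcel=B96: ✓ → 1005
parcel=B47: ✓ → 815
parcel=B23: ✓ → 315
parcel=B84: ✗
parcel=B91: ✗
parcel=B98: ✓ → 1923
parcel=B15: ✓ → 4070
width_cm_sum = 4769 + 3469 + 1004 + 286 + 3729 + 4104 + 4248 + 1005 + 815 + 315 + 1923 + 4070 = 29737

29737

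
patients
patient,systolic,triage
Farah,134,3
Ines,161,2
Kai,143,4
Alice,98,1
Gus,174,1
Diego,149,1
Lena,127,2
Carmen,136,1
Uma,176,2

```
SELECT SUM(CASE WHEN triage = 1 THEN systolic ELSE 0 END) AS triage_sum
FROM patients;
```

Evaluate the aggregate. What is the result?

557

patient=Farah: ✗
patient=Ines: ✗
patient=Kai: ✗
patient=Alice: ✓ → 98
patient=Gus: ✓ → 174
patient=Diego: ✓ → 149
patient=Lena: ✗
patient=Carmen: ✓ → 136
patient=Uma: ✗
triage_sum = 98 + 174 + 149 + 136 = 557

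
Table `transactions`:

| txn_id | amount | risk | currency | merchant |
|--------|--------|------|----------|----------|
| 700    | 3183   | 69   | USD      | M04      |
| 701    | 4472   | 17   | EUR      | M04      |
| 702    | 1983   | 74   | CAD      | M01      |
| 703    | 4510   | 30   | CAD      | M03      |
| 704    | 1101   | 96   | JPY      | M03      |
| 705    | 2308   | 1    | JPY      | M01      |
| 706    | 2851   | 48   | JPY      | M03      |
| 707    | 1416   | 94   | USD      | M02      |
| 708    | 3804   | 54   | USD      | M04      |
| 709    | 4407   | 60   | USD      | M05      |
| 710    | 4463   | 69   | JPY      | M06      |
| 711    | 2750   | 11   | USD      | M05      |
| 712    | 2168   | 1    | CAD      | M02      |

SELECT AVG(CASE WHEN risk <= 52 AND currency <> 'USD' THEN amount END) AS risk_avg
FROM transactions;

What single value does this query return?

3261.8

txn_id=700: ✗
txn_id=701: ✓ → 4472
txn_id=702: ✗
txn_id=703: ✓ → 4510
txn_id=704: ✗
txn_id=705: ✓ → 2308
txn_id=706: ✓ → 2851
txn_id=707: ✗
txn_id=708: ✗
txn_id=709: ✗
txn_id=710: ✗
txn_id=711: ✗
txn_id=712: ✓ → 2168
risk_avg = (4472 + 4510 + 2308 + 2851 + 2168) / 5 = 3261.8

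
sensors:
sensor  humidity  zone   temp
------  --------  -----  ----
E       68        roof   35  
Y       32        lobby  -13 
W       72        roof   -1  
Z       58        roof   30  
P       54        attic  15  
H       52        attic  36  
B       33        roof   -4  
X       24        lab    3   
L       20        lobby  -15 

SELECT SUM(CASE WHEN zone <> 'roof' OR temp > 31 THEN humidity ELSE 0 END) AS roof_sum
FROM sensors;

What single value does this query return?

sensor=E: ✓ → 68
sensor=Y: ✓ → 32
sensor=W: ✗
sensor=Z: ✗
sensor=P: ✓ → 54
sensor=H: ✓ → 52
sensor=B: ✗
sensor=X: ✓ → 24
sensor=L: ✓ → 20
roof_sum = 68 + 32 + 54 + 52 + 24 + 20 = 250

250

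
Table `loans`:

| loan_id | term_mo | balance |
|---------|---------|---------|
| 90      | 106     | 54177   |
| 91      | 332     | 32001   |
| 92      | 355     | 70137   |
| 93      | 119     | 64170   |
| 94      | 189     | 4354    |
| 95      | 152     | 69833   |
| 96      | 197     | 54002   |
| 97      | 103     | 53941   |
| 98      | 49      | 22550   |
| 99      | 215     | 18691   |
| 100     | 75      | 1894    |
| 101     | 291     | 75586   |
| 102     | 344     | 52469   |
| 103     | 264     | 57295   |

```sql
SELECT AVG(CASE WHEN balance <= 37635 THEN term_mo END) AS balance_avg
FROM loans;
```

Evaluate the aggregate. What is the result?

172

loan_id=90: ✗
loan_id=91: ✓ → 332
loan_id=92: ✗
loan_id=93: ✗
loan_id=94: ✓ → 189
loan_id=95: ✗
loan_id=96: ✗
loan_id=97: ✗
loan_id=98: ✓ → 49
loan_id=99: ✓ → 215
loan_id=100: ✓ → 75
loan_id=101: ✗
loan_id=102: ✗
loan_id=103: ✗
balance_avg = (332 + 189 + 49 + 215 + 75) / 5 = 172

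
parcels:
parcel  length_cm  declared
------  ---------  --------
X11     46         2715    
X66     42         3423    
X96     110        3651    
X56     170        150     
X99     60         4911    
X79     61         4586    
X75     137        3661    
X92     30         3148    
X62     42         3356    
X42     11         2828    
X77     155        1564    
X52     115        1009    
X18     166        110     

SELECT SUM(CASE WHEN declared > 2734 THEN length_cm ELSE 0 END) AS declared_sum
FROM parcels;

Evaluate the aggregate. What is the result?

parcel=X11: ✗
parcel=X66: ✓ → 42
parcel=X96: ✓ → 110
parcel=X56: ✗
parcel=X99: ✓ → 60
parcel=X79: ✓ → 61
parcel=X75: ✓ → 137
parcel=X92: ✓ → 30
parcel=X62: ✓ → 42
parcel=X42: ✓ → 11
parcel=X77: ✗
parcel=X52: ✗
parcel=X18: ✗
declared_sum = 42 + 110 + 60 + 61 + 137 + 30 + 42 + 11 = 493

493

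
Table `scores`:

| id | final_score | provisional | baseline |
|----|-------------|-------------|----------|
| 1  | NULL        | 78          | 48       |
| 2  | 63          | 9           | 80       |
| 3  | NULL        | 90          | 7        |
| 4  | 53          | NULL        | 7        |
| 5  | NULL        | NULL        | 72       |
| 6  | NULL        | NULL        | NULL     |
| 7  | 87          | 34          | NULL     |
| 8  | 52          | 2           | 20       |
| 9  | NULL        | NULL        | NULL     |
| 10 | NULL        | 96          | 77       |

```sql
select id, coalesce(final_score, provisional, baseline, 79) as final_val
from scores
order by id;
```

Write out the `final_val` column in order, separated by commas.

78, 63, 90, 53, 72, 79, 87, 52, 79, 96

id=1: final_score=NULL, provisional=78 → 78
id=2: final_score=63 → 63
id=3: final_score=NULL, provisional=90 → 90
id=4: final_score=53 → 53
id=5: final_score=NULL, provisional=NULL, baseline=72 → 72
id=6: final_score=NULL, provisional=NULL, baseline=NULL, → literal 79 → 79
id=7: final_score=87 → 87
id=8: final_score=52 → 52
id=9: final_score=NULL, provisional=NULL, baseline=NULL, → literal 79 → 79
id=10: final_score=NULL, provisional=96 → 96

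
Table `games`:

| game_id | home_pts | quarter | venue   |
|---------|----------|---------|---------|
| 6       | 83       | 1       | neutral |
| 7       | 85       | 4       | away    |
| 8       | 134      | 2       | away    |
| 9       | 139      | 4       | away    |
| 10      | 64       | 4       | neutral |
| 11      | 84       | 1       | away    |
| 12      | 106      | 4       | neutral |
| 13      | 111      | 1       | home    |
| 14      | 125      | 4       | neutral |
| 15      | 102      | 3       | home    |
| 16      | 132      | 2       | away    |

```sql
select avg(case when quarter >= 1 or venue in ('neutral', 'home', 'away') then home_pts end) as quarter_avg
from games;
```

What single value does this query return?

105.9090909091

game_id=6: ✓ → 83
game_id=7: ✓ → 85
game_id=8: ✓ → 134
game_id=9: ✓ → 139
game_id=10: ✓ → 64
game_id=11: ✓ → 84
game_id=12: ✓ → 106
game_id=13: ✓ → 111
game_id=14: ✓ → 125
game_id=15: ✓ → 102
game_id=16: ✓ → 132
quarter_avg = (83 + 85 + 134 + 139 + 64 + 84 + 106 + 111 + 125 + 102 + 132) / 11 = 105.9090909091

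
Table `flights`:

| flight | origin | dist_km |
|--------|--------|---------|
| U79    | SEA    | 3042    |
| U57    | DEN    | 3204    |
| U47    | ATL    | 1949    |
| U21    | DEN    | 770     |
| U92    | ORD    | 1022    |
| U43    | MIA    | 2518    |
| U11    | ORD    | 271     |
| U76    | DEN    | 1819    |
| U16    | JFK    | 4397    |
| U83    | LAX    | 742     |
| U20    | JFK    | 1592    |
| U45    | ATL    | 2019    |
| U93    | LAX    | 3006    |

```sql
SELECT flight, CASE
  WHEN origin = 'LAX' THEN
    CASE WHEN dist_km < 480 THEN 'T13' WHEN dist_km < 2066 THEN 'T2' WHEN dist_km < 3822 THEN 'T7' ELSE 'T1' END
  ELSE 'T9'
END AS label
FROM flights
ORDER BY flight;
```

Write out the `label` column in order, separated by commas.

flight=U11: origin='ORD' → outer ELSE → T9
flight=U16: origin='JFK' → outer ELSE → T9
flight=U20: origin='JFK' → outer ELSE → T9
flight=U21: origin='DEN' → outer ELSE → T9
flight=U43: origin='MIA' → outer ELSE → T9
flight=U45: origin='ATL' → outer ELSE → T9
flight=U47: origin='ATL' → outer ELSE → T9
flight=U57: origin='DEN' → outer ELSE → T9
flight=U76: origin='DEN' → outer ELSE → T9
flight=U79: origin='SEA' → outer ELSE → T9
flight=U83: origin='LAX' → inner[dist_km < 2066] → T2
flight=U92: origin='ORD' → outer ELSE → T9
flight=U93: origin='LAX' → inner[dist_km < 3822] → T7

T9, T9, T9, T9, T9, T9, T9, T9, T9, T9, T2, T9, T7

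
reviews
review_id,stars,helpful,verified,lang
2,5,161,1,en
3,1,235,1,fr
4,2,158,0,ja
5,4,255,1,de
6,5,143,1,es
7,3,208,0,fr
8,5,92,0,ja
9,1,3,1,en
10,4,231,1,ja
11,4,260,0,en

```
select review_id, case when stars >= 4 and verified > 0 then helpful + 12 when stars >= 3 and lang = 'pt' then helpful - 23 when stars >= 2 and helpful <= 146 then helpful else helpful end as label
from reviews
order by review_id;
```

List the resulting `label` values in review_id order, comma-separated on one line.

review_id=2: stars >= 4 and verified > 0 → 173
review_id=3: ELSE → 235
review_id=4: ELSE → 158
review_id=5: stars >= 4 and verified > 0 → 267
review_id=6: stars >= 4 and verified > 0 → 155
review_id=7: ELSE → 208
review_id=8: stars >= 2 and helpful <= 146 → 92
review_id=9: ELSE → 3
review_id=10: stars >= 4 and verified > 0 → 243
review_id=11: ELSE → 260

173, 235, 158, 267, 155, 208, 92, 3, 243, 260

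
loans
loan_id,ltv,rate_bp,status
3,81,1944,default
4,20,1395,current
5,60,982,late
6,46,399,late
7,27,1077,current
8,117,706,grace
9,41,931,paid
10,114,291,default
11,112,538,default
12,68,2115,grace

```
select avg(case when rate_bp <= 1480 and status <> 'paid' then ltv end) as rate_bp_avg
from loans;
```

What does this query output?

70.8571428571

loan_id=3: ✗
loan_id=4: ✓ → 20
loan_id=5: ✓ → 60
loan_id=6: ✓ → 46
loan_id=7: ✓ → 27
loan_id=8: ✓ → 117
loan_id=9: ✗
loan_id=10: ✓ → 114
loan_id=11: ✓ → 112
loan_id=12: ✗
rate_bp_avg = (20 + 60 + 46 + 27 + 117 + 114 + 112) / 7 = 70.8571428571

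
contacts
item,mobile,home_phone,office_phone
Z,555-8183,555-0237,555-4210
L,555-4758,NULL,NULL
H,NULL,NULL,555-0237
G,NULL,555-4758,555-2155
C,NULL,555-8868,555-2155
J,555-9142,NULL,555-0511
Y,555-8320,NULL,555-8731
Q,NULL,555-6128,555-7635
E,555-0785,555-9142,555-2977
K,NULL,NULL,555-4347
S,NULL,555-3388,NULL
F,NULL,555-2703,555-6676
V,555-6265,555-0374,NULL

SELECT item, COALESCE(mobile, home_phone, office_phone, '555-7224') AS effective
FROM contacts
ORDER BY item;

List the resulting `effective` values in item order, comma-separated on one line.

555-8868, 555-0785, 555-2703, 555-4758, 555-0237, 555-9142, 555-4347, 555-4758, 555-6128, 555-3388, 555-6265, 555-8320, 555-8183

item=C: mobile=NULL, home_phone=555-8868 → 555-8868
item=E: mobile=555-0785 → 555-0785
item=F: mobile=NULL, home_phone=555-2703 → 555-2703
item=G: mobile=NULL, home_phone=555-4758 → 555-4758
item=H: mobile=NULL, home_phone=NULL, office_phone=555-0237 → 555-0237
item=J: mobile=555-9142 → 555-9142
item=K: mobile=NULL, home_phone=NULL, office_phone=555-4347 → 555-4347
item=L: mobile=555-4758 → 555-4758
item=Q: mobile=NULL, home_phone=555-6128 → 555-6128
item=S: mobile=NULL, home_phone=555-3388 → 555-3388
item=V: mobile=555-6265 → 555-6265
item=Y: mobile=555-8320 → 555-8320
item=Z: mobile=555-8183 → 555-8183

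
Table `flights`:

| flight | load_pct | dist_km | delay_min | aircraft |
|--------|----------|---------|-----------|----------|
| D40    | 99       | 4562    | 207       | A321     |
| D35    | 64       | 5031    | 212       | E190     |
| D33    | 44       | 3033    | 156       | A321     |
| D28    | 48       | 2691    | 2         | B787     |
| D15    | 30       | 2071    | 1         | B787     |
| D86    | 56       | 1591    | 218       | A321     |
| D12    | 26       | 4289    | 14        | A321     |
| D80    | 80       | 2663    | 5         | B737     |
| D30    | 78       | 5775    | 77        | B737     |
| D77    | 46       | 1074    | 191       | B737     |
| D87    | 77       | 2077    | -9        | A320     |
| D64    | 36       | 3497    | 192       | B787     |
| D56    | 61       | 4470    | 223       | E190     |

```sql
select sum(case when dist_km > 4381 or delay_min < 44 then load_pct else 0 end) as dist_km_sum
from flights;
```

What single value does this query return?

563

flight=D40: ✓ → 99
flight=D35: ✓ → 64
flight=D33: ✗
flight=D28: ✓ → 48
flight=D15: ✓ → 30
flight=D86: ✗
flight=D12: ✓ → 26
flight=D80: ✓ → 80
flight=D30: ✓ → 78
flight=D77: ✗
flight=D87: ✓ → 77
flight=D64: ✗
flight=D56: ✓ → 61
dist_km_sum = 99 + 64 + 48 + 30 + 26 + 80 + 78 + 77 + 61 = 563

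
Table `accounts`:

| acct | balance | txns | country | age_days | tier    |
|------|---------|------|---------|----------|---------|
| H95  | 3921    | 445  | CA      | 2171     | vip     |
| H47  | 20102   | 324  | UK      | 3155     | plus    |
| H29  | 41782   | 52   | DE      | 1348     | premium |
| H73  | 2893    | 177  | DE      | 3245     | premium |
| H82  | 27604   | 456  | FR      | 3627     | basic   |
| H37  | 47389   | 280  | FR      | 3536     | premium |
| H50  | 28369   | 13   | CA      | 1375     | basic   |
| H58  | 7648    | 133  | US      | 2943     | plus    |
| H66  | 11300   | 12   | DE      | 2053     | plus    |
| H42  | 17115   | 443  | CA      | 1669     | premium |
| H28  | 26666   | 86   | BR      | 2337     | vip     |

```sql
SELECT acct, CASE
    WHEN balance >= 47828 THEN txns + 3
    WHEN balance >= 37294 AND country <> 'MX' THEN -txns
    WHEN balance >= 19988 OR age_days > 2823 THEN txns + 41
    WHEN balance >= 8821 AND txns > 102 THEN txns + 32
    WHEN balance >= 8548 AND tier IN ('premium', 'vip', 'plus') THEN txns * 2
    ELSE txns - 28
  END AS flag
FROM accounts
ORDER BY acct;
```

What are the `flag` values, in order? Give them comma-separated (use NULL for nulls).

127, -52, -280, 475, 365, 54, 174, 24, 218, 497, 417

acct=H28: balance >= 19988 OR age_days > 2823 → 127
acct=H29: balance >= 37294 AND country <> 'MX' → -52
acct=H37: balance >= 37294 AND country <> 'MX' → -280
acct=H42: balance >= 8821 AND txns > 102 → 475
acct=H47: balance >= 19988 OR age_days > 2823 → 365
acct=H50: balance >= 19988 OR age_days > 2823 → 54
acct=H58: balance >= 19988 OR age_days > 2823 → 174
acct=H66: balance >= 8548 AND tier IN ('premium', 'vip', 'plus') → 24
acct=H73: balance >= 19988 OR age_days > 2823 → 218
acct=H82: balance >= 19988 OR age_days > 2823 → 497
acct=H95: ELSE → 417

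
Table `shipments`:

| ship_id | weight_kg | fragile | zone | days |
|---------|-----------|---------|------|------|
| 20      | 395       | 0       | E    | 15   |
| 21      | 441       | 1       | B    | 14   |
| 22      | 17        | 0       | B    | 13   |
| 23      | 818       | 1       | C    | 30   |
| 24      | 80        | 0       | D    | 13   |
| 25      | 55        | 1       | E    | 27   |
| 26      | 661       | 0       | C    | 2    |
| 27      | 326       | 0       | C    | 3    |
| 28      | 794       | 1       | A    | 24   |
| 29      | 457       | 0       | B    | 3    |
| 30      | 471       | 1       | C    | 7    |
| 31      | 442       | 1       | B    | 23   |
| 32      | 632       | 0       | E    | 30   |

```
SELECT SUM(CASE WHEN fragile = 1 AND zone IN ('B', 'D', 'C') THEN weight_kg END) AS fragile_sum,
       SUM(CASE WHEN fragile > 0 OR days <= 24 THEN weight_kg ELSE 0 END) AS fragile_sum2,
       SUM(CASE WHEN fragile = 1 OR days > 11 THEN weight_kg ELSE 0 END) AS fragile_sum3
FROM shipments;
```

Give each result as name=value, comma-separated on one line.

[fragile_sum: fragile = 1 AND zone IN ('B', 'D', 'C')]
ship_id=20: ✗
ship_id=21: ✓ → 441
ship_id=22: ✗
ship_id=23: ✓ → 818
ship_id=24: ✗
ship_id=25: ✗
ship_id=26: ✗
ship_id=27: ✗
ship_id=28: ✗
ship_id=29: ✗
ship_id=30: ✓ → 471
ship_id=31: ✓ → 442
ship_id=32: ✗
fragile_sum = 441 + 818 + 471 + 442 = 2172
—
[fragile_sum2: fragile > 0 OR days <= 24]
ship_id=20: ✓ → 395
ship_id=21: ✓ → 441
ship_id=22: ✓ → 17
ship_id=23: ✓ → 818
ship_id=24: ✓ → 80
ship_id=25: ✓ → 55
ship_id=26: ✓ → 661
ship_id=27: ✓ → 326
ship_id=28: ✓ → 794
ship_id=29: ✓ → 457
ship_id=30: ✓ → 471
ship_id=31: ✓ → 442
ship_id=32: ✗
fragile_sum2 = 395 + 441 + 17 + 818 + 80 + 55 + 661 + 326 + 794 + 457 + 471 + 442 = 4957
—
[fragile_sum3: fragile = 1 OR days > 11]
ship_id=20: ✓ → 395
ship_id=21: ✓ → 441
ship_id=22: ✓ → 17
ship_id=23: ✓ → 818
ship_id=24: ✓ → 80
ship_id=25: ✓ → 55
ship_id=26: ✗
ship_id=27: ✗
ship_id=28: ✓ → 794
ship_id=29: ✗
ship_id=30: ✓ → 471
ship_id=31: ✓ → 442
ship_id=32: ✓ → 632
fragile_sum3 = 395 + 441 + 17 + 818 + 80 + 55 + 794 + 471 + 442 + 632 = 4145

fragile_sum=2172, fragile_sum2=4957, fragile_sum3=4145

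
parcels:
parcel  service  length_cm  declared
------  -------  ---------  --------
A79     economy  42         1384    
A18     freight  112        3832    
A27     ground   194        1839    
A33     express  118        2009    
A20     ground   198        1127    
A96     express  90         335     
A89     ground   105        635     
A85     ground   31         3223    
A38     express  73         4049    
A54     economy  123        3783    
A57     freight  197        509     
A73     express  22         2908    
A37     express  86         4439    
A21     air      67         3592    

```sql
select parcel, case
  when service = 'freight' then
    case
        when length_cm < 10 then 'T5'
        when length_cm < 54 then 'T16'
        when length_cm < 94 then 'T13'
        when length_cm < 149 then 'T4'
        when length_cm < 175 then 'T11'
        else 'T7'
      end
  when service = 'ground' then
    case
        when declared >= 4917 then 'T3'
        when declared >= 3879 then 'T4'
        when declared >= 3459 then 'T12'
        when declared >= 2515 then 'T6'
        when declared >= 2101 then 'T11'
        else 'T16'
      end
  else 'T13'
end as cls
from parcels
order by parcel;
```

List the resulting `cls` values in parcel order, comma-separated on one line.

parcel=A18: service='freight' → inner[length_cm < 149] → T4
parcel=A20: service='ground' → inner[ELSE] → T16
parcel=A21: service='air' → outer ELSE → T13
parcel=A27: service='ground' → inner[ELSE] → T16
parcel=A33: service='express' → outer ELSE → T13
parcel=A37: service='express' → outer ELSE → T13
parcel=A38: service='express' → outer ELSE → T13
parcel=A54: service='economy' → outer ELSE → T13
parcel=A57: service='freight' → inner[ELSE] → T7
parcel=A73: service='express' → outer ELSE → T13
parcel=A79: service='economy' → outer ELSE → T13
parcel=A85: service='ground' → inner[declared >= 2515] → T6
parcel=A89: service='ground' → inner[ELSE] → T16
parcel=A96: service='express' → outer ELSE → T13

T4, T16, T13, T16, T13, T13, T13, T13, T7, T13, T13, T6, T16, T13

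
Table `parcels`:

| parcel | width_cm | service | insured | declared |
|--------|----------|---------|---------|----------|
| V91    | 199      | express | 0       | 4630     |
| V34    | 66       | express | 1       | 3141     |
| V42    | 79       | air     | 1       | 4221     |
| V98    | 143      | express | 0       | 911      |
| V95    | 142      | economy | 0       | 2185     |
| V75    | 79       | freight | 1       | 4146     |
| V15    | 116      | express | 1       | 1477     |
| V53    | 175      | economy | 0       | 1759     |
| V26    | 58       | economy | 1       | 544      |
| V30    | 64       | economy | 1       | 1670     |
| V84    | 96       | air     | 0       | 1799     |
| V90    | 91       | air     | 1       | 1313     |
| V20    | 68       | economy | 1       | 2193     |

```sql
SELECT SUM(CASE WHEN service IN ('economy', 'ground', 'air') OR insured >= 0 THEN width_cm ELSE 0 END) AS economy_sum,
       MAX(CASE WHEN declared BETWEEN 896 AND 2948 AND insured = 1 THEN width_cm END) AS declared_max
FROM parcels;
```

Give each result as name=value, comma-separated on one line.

[economy_sum: service IN ('economy', 'ground', 'air') OR insured >= 0]
parcel=V91: ✓ → 199
parcel=V34: ✓ → 66
parcel=V42: ✓ → 79
parcel=V98: ✓ → 143
parcel=V95: ✓ → 142
parcel=V75: ✓ → 79
parcel=V15: ✓ → 116
parcel=V53: ✓ → 175
parcel=V26: ✓ → 58
parcel=V30: ✓ → 64
parcel=V84: ✓ → 96
parcel=V90: ✓ → 91
parcel=V20: ✓ → 68
economy_sum = 199 + 66 + 79 + 143 + 142 + 79 + 116 + 175 + 58 + 64 + 96 + 91 + 68 = 1376
—
[declared_max: declared BETWEEN 896 AND 2948 AND insured = 1]
parcel=V91: ✗
parcel=V34: ✗
parcel=V42: ✗
parcel=V98: ✗
parcel=V95: ✗
parcel=V75: ✗
parcel=V15: ✓ → 116
parcel=V53: ✗
parcel=V26: ✗
parcel=V30: ✓ → 64
parcel=V84: ✗
parcel=V90: ✓ → 91
parcel=V20: ✓ → 68
declared_max = MAX(116, 64, 91, 68) = 116

economy_sum=1376, declared_max=116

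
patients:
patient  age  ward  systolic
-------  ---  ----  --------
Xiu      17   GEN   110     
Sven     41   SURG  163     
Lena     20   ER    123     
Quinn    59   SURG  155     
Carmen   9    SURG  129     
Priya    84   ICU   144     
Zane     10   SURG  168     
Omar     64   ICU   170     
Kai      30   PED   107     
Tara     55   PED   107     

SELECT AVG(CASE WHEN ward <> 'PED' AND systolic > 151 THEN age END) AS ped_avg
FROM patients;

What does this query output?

43.5

patient=Xiu: ✗
patient=Sven: ✓ → 41
patient=Lena: ✗
patient=Quinn: ✓ → 59
patient=Carmen: ✗
patient=Priya: ✗
patient=Zane: ✓ → 10
patient=Omar: ✓ → 64
patient=Kai: ✗
patient=Tara: ✗
ped_avg = (41 + 59 + 10 + 64) / 4 = 43.5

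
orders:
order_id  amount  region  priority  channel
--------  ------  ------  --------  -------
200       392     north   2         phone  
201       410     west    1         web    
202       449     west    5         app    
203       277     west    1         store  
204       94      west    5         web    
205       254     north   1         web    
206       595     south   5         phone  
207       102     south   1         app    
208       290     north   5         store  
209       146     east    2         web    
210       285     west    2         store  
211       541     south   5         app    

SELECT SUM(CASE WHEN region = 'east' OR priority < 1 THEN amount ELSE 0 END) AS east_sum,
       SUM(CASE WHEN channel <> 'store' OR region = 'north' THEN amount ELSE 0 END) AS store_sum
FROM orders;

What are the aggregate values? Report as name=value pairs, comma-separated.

[east_sum: region = 'east' OR priority < 1]
order_id=200: ✗
order_id=201: ✗
order_id=202: ✗
order_id=203: ✗
order_id=204: ✗
order_id=205: ✗
order_id=206: ✗
order_id=207: ✗
order_id=208: ✗
order_id=209: ✓ → 146
order_id=210: ✗
order_id=211: ✗
east_sum = 146
—
[store_sum: channel <> 'store' OR region = 'north']
order_id=200: ✓ → 392
order_id=201: ✓ → 410
order_id=202: ✓ → 449
order_id=203: ✗
order_id=204: ✓ → 94
order_id=205: ✓ → 254
order_id=206: ✓ → 595
order_id=207: ✓ → 102
order_id=208: ✓ → 290
order_id=209: ✓ → 146
order_id=210: ✗
order_id=211: ✓ → 541
store_sum = 392 + 410 + 449 + 94 + 254 + 595 + 102 + 290 + 146 + 541 = 3273

east_sum=146, store_sum=3273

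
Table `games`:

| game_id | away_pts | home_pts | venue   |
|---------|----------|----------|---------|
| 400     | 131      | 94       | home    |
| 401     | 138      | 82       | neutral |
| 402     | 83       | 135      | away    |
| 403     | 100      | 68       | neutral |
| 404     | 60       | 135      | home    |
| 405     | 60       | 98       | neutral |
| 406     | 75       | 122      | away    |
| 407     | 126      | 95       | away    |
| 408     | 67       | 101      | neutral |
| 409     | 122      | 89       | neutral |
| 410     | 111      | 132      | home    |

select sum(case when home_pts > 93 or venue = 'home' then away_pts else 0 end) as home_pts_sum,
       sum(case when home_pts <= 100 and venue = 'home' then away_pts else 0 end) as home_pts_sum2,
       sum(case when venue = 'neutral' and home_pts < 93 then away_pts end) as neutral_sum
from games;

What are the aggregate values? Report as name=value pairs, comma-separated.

home_pts_sum=713, home_pts_sum2=131, neutral_sum=360

[home_pts_sum: home_pts > 93 or venue = 'home']
game_id=400: ✓ → 131
game_id=401: ✗
game_id=402: ✓ → 83
game_id=403: ✗
game_id=404: ✓ → 60
game_id=405: ✓ → 60
game_id=406: ✓ → 75
game_id=407: ✓ → 126
game_id=408: ✓ → 67
game_id=409: ✗
game_id=410: ✓ → 111
home_pts_sum = 131 + 83 + 60 + 60 + 75 + 126 + 67 + 111 = 713
—
[home_pts_sum2: home_pts <= 100 and venue = 'home']
game_id=400: ✓ → 131
game_id=401: ✗
game_id=402: ✗
game_id=403: ✗
game_id=404: ✗
game_id=405: ✗
game_id=406: ✗
game_id=407: ✗
game_id=408: ✗
game_id=409: ✗
game_id=410: ✗
home_pts_sum2 = 131
—
[neutral_sum: venue = 'neutral' and home_pts < 93]
game_id=400: ✗
game_id=401: ✓ → 138
game_id=402: ✗
game_id=403: ✓ → 100
game_id=404: ✗
game_id=405: ✗
game_id=406: ✗
game_id=407: ✗
game_id=408: ✗
game_id=409: ✓ → 122
game_id=410: ✗
neutral_sum = 138 + 100 + 122 = 360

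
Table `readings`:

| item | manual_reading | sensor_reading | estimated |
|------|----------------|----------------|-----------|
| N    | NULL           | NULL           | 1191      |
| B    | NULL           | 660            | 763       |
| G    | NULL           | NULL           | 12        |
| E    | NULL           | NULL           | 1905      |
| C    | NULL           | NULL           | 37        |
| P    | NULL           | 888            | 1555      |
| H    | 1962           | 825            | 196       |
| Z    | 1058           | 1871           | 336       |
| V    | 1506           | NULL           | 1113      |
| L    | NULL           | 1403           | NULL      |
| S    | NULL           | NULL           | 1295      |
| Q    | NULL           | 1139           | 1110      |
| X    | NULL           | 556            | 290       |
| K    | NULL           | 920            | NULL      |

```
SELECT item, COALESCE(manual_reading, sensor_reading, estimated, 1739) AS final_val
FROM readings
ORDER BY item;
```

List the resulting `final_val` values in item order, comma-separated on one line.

item=B: manual_reading=NULL, sensor_reading=660 → 660
item=C: manual_reading=NULL, sensor_reading=NULL, estimated=37 → 37
item=E: manual_reading=NULL, sensor_reading=NULL, estimated=1905 → 1905
item=G: manual_reading=NULL, sensor_reading=NULL, estimated=12 → 12
item=H: manual_reading=1962 → 1962
item=K: manual_reading=NULL, sensor_reading=920 → 920
item=L: manual_reading=NULL, sensor_reading=1403 → 1403
item=N: manual_reading=NULL, sensor_reading=NULL, estimated=1191 → 1191
item=P: manual_reading=NULL, sensor_reading=888 → 888
item=Q: manual_reading=NULL, sensor_reading=1139 → 1139
item=S: manual_reading=NULL, sensor_reading=NULL, estimated=1295 → 1295
item=V: manual_reading=1506 → 1506
item=X: manual_reading=NULL, sensor_reading=556 → 556
item=Z: manual_reading=1058 → 1058

660, 37, 1905, 12, 1962, 920, 1403, 1191, 888, 1139, 1295, 1506, 556, 1058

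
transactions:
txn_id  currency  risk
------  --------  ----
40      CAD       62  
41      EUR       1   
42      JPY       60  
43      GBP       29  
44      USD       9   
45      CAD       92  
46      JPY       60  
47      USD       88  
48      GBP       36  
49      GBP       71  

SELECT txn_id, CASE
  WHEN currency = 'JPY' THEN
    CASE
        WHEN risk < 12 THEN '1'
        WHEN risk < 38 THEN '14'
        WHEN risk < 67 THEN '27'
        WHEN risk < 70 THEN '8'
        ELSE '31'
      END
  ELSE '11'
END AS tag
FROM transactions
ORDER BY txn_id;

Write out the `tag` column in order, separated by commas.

txn_id=40: currency='CAD' → outer ELSE → 11
txn_id=41: currency='EUR' → outer ELSE → 11
txn_id=42: currency='JPY' → inner[risk < 67] → 27
txn_id=43: currency='GBP' → outer ELSE → 11
txn_id=44: currency='USD' → outer ELSE → 11
txn_id=45: currency='CAD' → outer ELSE → 11
txn_id=46: currency='JPY' → inner[risk < 67] → 27
txn_id=47: currency='USD' → outer ELSE → 11
txn_id=48: currency='GBP' → outer ELSE → 11
txn_id=49: currency='GBP' → outer ELSE → 11

11, 11, 27, 11, 11, 11, 27, 11, 11, 11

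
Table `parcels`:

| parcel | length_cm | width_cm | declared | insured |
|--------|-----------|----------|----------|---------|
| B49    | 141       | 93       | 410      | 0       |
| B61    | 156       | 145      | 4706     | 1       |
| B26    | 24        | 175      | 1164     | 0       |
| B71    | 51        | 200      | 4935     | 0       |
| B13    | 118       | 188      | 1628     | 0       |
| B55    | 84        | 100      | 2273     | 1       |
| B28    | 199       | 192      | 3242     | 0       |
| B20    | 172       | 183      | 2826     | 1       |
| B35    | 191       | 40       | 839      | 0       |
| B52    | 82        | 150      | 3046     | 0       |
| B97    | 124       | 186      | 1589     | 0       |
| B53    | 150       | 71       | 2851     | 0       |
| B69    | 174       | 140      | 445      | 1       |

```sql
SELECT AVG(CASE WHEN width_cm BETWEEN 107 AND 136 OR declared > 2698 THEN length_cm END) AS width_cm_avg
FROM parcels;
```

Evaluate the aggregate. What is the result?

parcel=B49: ✗
parcel=B61: ✓ → 156
parcel=B26: ✗
parcel=B71: ✓ → 51
parcel=B13: ✗
parcel=B55: ✗
parcel=B28: ✓ → 199
parcel=B20: ✓ → 172
parcel=B35: ✗
parcel=B52: ✓ → 82
parcel=B97: ✗
parcel=B53: ✓ → 150
parcel=B69: ✗
width_cm_avg = (156 + 51 + 199 + 172 + 82 + 150) / 6 = 135

135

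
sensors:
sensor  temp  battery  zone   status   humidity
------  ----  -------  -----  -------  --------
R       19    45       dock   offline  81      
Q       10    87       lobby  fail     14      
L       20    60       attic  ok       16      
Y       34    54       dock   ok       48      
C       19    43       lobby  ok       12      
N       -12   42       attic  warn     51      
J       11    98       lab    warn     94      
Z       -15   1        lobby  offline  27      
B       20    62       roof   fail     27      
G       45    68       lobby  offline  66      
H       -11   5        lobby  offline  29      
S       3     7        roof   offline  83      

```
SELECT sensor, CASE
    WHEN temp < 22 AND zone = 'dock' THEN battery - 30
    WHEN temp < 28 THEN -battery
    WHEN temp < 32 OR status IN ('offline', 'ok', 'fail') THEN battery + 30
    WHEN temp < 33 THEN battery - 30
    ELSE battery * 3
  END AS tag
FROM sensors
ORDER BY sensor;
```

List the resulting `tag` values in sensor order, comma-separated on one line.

sensor=B: temp < 28 → -62
sensor=C: temp < 28 → -43
sensor=G: temp < 32 OR status IN ('offline', 'ok', 'fail') → 98
sensor=H: temp < 28 → -5
sensor=J: temp < 28 → -98
sensor=L: temp < 28 → -60
sensor=N: temp < 28 → -42
sensor=Q: temp < 28 → -87
sensor=R: temp < 22 AND zone = 'dock' → 15
sensor=S: temp < 28 → -7
sensor=Y: temp < 32 OR status IN ('offline', 'ok', 'fail') → 84
sensor=Z: temp < 28 → -1

-62, -43, 98, -5, -98, -60, -42, -87, 15, -7, 84, -1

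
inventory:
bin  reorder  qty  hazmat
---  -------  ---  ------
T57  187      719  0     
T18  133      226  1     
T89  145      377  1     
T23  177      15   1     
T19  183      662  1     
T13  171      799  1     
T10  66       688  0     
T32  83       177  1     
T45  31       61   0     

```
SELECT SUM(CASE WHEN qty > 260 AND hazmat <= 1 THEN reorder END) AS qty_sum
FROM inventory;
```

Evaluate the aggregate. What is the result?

752

bin=T57: ✓ → 187
bin=T18: ✗
bin=T89: ✓ → 145
bin=T23: ✗
bin=T19: ✓ → 183
bin=T13: ✓ → 171
bin=T10: ✓ → 66
bin=T32: ✗
bin=T45: ✗
qty_sum = 187 + 145 + 183 + 171 + 66 = 752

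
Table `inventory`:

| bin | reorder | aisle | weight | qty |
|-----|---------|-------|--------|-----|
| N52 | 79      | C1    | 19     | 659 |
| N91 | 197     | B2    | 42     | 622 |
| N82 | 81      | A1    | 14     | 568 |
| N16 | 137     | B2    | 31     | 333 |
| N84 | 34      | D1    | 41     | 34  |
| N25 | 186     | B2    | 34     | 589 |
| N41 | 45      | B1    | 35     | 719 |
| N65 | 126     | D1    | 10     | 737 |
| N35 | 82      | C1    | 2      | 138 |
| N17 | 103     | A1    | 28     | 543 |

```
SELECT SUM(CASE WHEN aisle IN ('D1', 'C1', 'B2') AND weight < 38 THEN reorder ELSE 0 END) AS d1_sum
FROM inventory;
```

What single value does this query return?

bin=N52: ✓ → 79
bin=N91: ✗
bin=N82: ✗
bin=N16: ✓ → 137
bin=N84: ✗
bin=N25: ✓ → 186
bin=N41: ✗
bin=N65: ✓ → 126
bin=N35: ✓ → 82
bin=N17: ✗
d1_sum = 79 + 137 + 186 + 126 + 82 = 610

610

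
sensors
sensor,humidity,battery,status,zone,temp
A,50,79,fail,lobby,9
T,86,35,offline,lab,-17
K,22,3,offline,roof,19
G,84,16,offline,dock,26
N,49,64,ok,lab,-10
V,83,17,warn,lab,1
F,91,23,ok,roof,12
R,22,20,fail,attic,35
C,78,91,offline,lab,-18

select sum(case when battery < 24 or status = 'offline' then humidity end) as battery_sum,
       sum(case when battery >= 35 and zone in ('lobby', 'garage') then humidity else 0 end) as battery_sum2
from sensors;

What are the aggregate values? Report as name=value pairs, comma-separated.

battery_sum=466, battery_sum2=50

[battery_sum: battery < 24 or status = 'offline']
sensor=A: ✗
sensor=T: ✓ → 86
sensor=K: ✓ → 22
sensor=G: ✓ → 84
sensor=N: ✗
sensor=V: ✓ → 83
sensor=F: ✓ → 91
sensor=R: ✓ → 22
sensor=C: ✓ → 78
battery_sum = 86 + 22 + 84 + 83 + 91 + 22 + 78 = 466
—
[battery_sum2: battery >= 35 and zone in ('lobby', 'garage')]
sensor=A: ✓ → 50
sensor=T: ✗
sensor=K: ✗
sensor=G: ✗
sensor=N: ✗
sensor=V: ✗
sensor=F: ✗
sensor=R: ✗
sensor=C: ✗
battery_sum2 = 50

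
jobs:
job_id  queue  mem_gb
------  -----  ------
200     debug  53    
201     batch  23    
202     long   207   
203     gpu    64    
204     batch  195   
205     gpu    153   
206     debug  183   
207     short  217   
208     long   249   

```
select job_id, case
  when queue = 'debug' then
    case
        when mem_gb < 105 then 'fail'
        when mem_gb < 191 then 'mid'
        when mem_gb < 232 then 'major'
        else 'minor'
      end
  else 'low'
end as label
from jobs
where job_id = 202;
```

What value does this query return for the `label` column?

low

job_id = 202: queue=long, mem_gb=207.
queue='long' → outer ELSE → low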